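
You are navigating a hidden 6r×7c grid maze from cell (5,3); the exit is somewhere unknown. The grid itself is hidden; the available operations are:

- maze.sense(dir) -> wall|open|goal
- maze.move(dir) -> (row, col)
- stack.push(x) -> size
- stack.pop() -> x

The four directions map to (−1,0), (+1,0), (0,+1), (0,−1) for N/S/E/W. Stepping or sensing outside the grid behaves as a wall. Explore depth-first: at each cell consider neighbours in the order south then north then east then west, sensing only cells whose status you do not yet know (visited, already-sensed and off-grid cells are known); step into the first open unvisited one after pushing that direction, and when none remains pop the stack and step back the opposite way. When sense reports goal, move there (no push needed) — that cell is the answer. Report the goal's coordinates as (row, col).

CALL maze.sense[dir='north']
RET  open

CALL stack.push[x='north']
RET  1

CALL maze.move[dir='north']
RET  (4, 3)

CALL maze.sense[dir='north']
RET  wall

CALL maze.sense[dir='east']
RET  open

CALL stack.push[x='east']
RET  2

CALL maze.move[dir='east']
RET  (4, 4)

CALL maze.sense[dir='south']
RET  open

CALL stack.push[x='south']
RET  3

CALL maze.move[dir='south']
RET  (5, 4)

CALL maze.sense[dir='east']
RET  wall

CALL stack.pop[]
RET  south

CALL maze.move[dir='north']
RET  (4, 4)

CALL maze.sense[dir='north']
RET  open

CALL stack.push[x='north']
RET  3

CALL maze.move[dir='north']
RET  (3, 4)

CALL maze.sense[dir='north']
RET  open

CALL stack.push[x='north']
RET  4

CALL maze.move[dir='north']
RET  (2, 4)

CALL maze.sense[dir='north']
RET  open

CALL stack.push[x='north']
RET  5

CALL maze.move[dir='north']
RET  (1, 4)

CALL maze.sense[dir='north']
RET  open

CALL stack.push[x='north']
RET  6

CALL maze.move[dir='north']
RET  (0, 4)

CALL maze.sense[dir='east']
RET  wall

CALL maze.sense[dir='west']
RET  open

CALL stack.push[x='west']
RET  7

CALL maze.move[dir='west']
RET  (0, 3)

CALL maze.sense[dir='south']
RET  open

CALL stack.push[x='south']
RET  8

CALL maze.move[dir='south']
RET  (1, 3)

CALL maze.sense[dir='south']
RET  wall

CALL maze.sense[dir='west']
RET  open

CALL stack.push[x='west']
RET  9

CALL maze.move[dir='west']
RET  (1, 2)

CALL maze.sense[dir='south']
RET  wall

CALL maze.sense[dir='north']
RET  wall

CALL maze.sense[dir='west']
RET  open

CALL stack.push[x='west']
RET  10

CALL maze.move[dir='west']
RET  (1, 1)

CALL maze.sense[dir='south']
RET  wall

CALL maze.sense[dir='north']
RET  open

CALL stack.push[x='north']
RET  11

CALL maze.move[dir='north']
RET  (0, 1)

CALL maze.sense[dir='west']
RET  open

CALL stack.push[x='west']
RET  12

CALL maze.move[dir='west']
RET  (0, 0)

CALL maze.sense[dir='south']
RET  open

CALL stack.push[x='south']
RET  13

CALL maze.move[dir='south']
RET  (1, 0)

CALL maze.sense[dir='south']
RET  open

CALL stack.push[x='south']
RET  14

CALL maze.move[dir='south']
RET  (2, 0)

CALL maze.sense[dir='south']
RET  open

CALL stack.push[x='south']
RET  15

CALL maze.move[dir='south']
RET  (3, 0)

CALL maze.sense[dir='south']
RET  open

CALL stack.push[x='south']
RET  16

CALL maze.move[dir='south']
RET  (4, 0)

CALL maze.sense[dir='south']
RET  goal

CALL maze.move[dir='south']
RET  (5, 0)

Answer: (5, 0)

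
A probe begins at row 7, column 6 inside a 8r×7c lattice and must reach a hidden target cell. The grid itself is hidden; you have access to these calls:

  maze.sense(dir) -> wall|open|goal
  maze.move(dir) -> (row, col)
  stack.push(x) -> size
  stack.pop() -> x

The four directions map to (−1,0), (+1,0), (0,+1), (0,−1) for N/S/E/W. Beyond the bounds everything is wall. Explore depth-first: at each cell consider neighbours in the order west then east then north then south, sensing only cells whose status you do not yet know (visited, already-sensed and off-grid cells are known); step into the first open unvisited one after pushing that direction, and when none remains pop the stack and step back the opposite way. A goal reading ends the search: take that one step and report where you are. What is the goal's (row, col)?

Act: maze.sense[dir='west']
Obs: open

Act: stack.push[x='west']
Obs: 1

Act: maze.move[dir='west']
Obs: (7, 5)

Act: maze.sense[dir='west']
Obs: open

Act: stack.push[x='west']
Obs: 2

Act: maze.move[dir='west']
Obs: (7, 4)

Act: maze.sense[dir='west']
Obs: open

Act: stack.push[x='west']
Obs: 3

Act: maze.move[dir='west']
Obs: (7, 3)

Act: maze.sense[dir='west']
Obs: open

Act: stack.push[x='west']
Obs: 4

Act: maze.move[dir='west']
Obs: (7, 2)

Act: maze.sense[dir='west']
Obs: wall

Act: maze.sense[dir='north']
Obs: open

Act: stack.push[x='north']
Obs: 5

Act: maze.move[dir='north']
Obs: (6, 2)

Act: maze.sense[dir='west']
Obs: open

Act: stack.push[x='west']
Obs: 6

Act: maze.move[dir='west']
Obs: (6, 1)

Act: maze.sense[dir='west']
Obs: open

Act: stack.push[x='west']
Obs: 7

Act: maze.move[dir='west']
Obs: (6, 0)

Act: maze.sense[dir='north']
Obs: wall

Act: maze.sense[dir='south']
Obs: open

Act: stack.push[x='south']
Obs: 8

Act: maze.move[dir='south']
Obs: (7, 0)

Act: stack.pop[]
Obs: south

Act: maze.move[dir='north']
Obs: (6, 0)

Act: stack.pop[]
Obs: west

Act: maze.move[dir='east']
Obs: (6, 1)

Act: maze.sense[dir='north']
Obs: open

Act: stack.push[x='north']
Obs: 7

Act: maze.move[dir='north']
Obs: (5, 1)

Act: maze.sense[dir='east']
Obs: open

Act: stack.push[x='east']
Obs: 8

Act: maze.move[dir='east']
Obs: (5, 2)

Act: maze.sense[dir='east']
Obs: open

Act: stack.push[x='east']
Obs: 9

Act: maze.move[dir='east']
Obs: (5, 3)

Act: maze.sense[dir='east']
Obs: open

Act: stack.push[x='east']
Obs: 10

Act: maze.move[dir='east']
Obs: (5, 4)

Act: maze.sense[dir='east']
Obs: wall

Act: maze.sense[dir='north']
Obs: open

Act: stack.push[x='north']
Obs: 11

Act: maze.move[dir='north']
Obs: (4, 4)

Act: maze.sense[dir='west']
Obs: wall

Act: maze.sense[dir='east']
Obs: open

Act: stack.push[x='east']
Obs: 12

Act: maze.move[dir='east']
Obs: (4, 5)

Act: maze.sense[dir='east']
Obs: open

Act: stack.push[x='east']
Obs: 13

Act: maze.move[dir='east']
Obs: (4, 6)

Act: maze.sense[dir='north']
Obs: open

Act: stack.push[x='north']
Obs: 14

Act: maze.move[dir='north']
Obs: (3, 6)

Act: maze.sense[dir='west']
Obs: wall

Act: maze.sense[dir='north']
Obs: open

Act: stack.push[x='north']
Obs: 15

Act: maze.move[dir='north']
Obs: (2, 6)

Act: maze.sense[dir='west']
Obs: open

Act: stack.push[x='west']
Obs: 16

Act: maze.move[dir='west']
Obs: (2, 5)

Act: maze.sense[dir='west']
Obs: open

Act: stack.push[x='west']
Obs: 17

Act: maze.move[dir='west']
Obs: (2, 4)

Act: maze.sense[dir='west']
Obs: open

Act: stack.push[x='west']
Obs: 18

Act: maze.move[dir='west']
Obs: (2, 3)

Act: maze.sense[dir='west']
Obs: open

Act: stack.push[x='west']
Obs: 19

Act: maze.move[dir='west']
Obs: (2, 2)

Act: maze.sense[dir='west']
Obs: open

Act: stack.push[x='west']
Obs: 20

Act: maze.move[dir='west']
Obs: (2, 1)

Act: maze.sense[dir='west']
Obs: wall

Act: maze.sense[dir='north']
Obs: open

Act: stack.push[x='north']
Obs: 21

Act: maze.move[dir='north']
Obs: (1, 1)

Act: maze.sense[dir='west']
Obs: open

Act: stack.push[x='west']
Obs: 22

Act: maze.move[dir='west']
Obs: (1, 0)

Act: maze.sense[dir='north']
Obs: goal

Act: maze.move[dir='north']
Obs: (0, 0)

Answer: (0, 0)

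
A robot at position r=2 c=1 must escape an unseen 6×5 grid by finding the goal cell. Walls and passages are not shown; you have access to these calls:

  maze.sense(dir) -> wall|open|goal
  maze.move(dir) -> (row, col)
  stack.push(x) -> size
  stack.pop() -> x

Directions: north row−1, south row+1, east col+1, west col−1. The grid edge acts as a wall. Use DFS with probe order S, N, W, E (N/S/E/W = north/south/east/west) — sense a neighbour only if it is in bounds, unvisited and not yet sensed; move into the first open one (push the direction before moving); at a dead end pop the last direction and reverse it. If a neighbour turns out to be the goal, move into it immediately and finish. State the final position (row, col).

// 1. sense(dir→south) ~> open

// 2. push(x→south) ~> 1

// 3. move(dir→south) ~> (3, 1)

// 4. sense(dir→south) ~> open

// 5. push(x→south) ~> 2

// 6. move(dir→south) ~> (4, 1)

// 7. sense(dir→south) ~> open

// 8. push(x→south) ~> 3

// 9. move(dir→south) ~> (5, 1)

// 10. sense(dir→west) ~> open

// 11. push(x→west) ~> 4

// 12. move(dir→west) ~> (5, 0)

// 13. sense(dir→north) ~> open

// 14. push(x→north) ~> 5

// 15. move(dir→north) ~> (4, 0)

// 16. sense(dir→north) ~> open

// 17. push(x→north) ~> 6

// 18. move(dir→north) ~> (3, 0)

// 19. sense(dir→north) ~> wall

// 20. pop() ~> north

// 21. move(dir→south) ~> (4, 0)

// 22. pop() ~> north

// 23. move(dir→south) ~> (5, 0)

// 24. pop() ~> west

// 25. move(dir→east) ~> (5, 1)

// 26. sense(dir→east) ~> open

// 27. push(x→east) ~> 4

// 28. move(dir→east) ~> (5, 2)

// 29. sense(dir→north) ~> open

// 30. push(x→north) ~> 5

// 31. move(dir→north) ~> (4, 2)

// 32. sense(dir→north) ~> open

// 33. push(x→north) ~> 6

// 34. move(dir→north) ~> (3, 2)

// 35. sense(dir→north) ~> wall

// 36. sense(dir→east) ~> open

// 37. push(x→east) ~> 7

// 38. move(dir→east) ~> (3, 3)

// 39. sense(dir→south) ~> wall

// 40. sense(dir→north) ~> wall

// 41. sense(dir→east) ~> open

// 42. push(x→east) ~> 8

// 43. move(dir→east) ~> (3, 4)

// 44. sense(dir→south) ~> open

// 45. push(x→south) ~> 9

// 46. move(dir→south) ~> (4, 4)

// 47. sense(dir→south) ~> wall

// 48. pop() ~> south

// 49. move(dir→north) ~> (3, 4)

// 50. sense(dir→north) ~> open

// 51. push(x→north) ~> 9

// 52. move(dir→north) ~> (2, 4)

// 53. sense(dir→north) ~> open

// 54. push(x→north) ~> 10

// 55. move(dir→north) ~> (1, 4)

// 56. sense(dir→north) ~> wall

// 57. sense(dir→west) ~> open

// 58. push(x→west) ~> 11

// 59. move(dir→west) ~> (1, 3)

// 60. sense(dir→north) ~> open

// 61. push(x→north) ~> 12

// 62. move(dir→north) ~> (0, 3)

// 63. sense(dir→west) ~> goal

// 64. move(dir→west) ~> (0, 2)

Answer: (0, 2)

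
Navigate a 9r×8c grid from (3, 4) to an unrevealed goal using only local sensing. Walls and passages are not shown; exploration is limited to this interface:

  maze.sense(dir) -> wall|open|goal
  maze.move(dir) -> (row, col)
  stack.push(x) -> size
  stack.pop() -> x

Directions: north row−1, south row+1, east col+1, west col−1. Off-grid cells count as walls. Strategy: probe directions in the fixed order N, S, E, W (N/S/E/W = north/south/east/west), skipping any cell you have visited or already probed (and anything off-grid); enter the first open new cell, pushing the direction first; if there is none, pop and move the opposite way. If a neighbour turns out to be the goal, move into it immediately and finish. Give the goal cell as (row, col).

~$ sense dir=north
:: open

~$ push x=north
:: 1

~$ move dir=north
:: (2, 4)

~$ sense dir=north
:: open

~$ push x=north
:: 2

~$ move dir=north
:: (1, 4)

~$ sense dir=north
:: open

~$ push x=north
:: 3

~$ move dir=north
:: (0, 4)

~$ sense dir=east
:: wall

~$ sense dir=west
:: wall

~$ pop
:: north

~$ move dir=south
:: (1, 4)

~$ sense dir=east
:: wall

~$ sense dir=west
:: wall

~$ pop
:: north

~$ move dir=south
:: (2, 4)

~$ sense dir=east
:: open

~$ push x=east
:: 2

~$ move dir=east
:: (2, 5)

~$ sense dir=south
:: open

~$ push x=south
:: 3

~$ move dir=south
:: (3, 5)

~$ sense dir=south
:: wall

~$ sense dir=east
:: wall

~$ pop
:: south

~$ move dir=north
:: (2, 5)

~$ sense dir=east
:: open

~$ push x=east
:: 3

~$ move dir=east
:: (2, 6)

~$ sense dir=north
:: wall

~$ sense dir=east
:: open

~$ push x=east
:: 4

~$ move dir=east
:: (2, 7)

~$ sense dir=north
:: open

~$ push x=north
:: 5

~$ move dir=north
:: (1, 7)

~$ sense dir=north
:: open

~$ push x=north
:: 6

~$ move dir=north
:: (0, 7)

~$ sense dir=west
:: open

~$ push x=west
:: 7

~$ move dir=west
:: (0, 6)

~$ pop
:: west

~$ move dir=east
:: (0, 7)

~$ pop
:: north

~$ move dir=south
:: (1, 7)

~$ pop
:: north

~$ move dir=south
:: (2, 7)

~$ sense dir=south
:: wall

~$ pop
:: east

~$ move dir=west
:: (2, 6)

~$ pop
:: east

~$ move dir=west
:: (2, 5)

~$ pop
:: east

~$ move dir=west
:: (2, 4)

~$ sense dir=west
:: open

~$ push x=west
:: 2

~$ move dir=west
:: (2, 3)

~$ sense dir=south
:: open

~$ push x=south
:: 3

~$ move dir=south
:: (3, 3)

~$ sense dir=south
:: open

~$ push x=south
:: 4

~$ move dir=south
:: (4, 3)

~$ sense dir=south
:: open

~$ push x=south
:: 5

~$ move dir=south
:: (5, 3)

~$ sense dir=south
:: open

~$ push x=south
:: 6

~$ move dir=south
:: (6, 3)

~$ sense dir=south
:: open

~$ push x=south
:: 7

~$ move dir=south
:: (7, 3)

~$ sense dir=south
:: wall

~$ sense dir=east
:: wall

~$ sense dir=west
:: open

~$ push x=west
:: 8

~$ move dir=west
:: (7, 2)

~$ sense dir=north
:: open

~$ push x=north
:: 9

~$ move dir=north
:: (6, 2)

~$ sense dir=north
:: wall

~$ sense dir=west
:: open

~$ push x=west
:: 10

~$ move dir=west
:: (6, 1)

~$ sense dir=north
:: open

~$ push x=north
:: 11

~$ move dir=north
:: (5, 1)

~$ sense dir=north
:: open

~$ push x=north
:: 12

~$ move dir=north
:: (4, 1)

~$ sense dir=north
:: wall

~$ sense dir=east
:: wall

~$ sense dir=west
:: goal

~$ move dir=west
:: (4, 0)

Answer: (4, 0)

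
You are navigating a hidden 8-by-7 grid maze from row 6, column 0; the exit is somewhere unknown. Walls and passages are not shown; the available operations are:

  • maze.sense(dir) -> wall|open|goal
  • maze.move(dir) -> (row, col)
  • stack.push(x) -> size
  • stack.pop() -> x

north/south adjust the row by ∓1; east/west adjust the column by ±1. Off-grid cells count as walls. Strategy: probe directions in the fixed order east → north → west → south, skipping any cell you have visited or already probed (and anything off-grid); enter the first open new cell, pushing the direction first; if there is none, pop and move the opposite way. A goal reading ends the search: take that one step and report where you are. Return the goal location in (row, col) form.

>>> sense dir: east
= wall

>>> sense dir: north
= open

>>> push x: north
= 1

>>> move dir: north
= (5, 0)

>>> sense dir: east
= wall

>>> sense dir: north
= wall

>>> pop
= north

>>> move dir: south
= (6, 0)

>>> sense dir: south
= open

>>> push x: south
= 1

>>> move dir: south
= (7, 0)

>>> sense dir: east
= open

>>> push x: east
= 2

>>> move dir: east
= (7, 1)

>>> sense dir: east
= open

>>> push x: east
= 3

>>> move dir: east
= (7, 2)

>>> sense dir: east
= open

>>> push x: east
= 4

>>> move dir: east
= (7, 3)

>>> sense dir: east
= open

>>> push x: east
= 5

>>> move dir: east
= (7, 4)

>>> sense dir: east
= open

>>> push x: east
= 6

>>> move dir: east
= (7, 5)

>>> sense dir: east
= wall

>>> sense dir: north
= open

>>> push x: north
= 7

>>> move dir: north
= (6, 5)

>>> sense dir: east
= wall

>>> sense dir: north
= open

>>> push x: north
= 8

>>> move dir: north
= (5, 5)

>>> sense dir: east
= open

>>> push x: east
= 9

>>> move dir: east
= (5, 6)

>>> sense dir: north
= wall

>>> pop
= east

>>> move dir: west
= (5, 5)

>>> sense dir: north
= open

>>> push x: north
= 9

>>> move dir: north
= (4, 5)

>>> sense dir: north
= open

>>> push x: north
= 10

>>> move dir: north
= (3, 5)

>>> sense dir: east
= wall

>>> sense dir: north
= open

>>> push x: north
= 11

>>> move dir: north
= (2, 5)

>>> sense dir: east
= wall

>>> sense dir: north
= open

>>> push x: north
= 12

>>> move dir: north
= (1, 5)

>>> sense dir: east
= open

>>> push x: east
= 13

>>> move dir: east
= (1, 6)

>>> sense dir: north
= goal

>>> move dir: north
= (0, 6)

Answer: (0, 6)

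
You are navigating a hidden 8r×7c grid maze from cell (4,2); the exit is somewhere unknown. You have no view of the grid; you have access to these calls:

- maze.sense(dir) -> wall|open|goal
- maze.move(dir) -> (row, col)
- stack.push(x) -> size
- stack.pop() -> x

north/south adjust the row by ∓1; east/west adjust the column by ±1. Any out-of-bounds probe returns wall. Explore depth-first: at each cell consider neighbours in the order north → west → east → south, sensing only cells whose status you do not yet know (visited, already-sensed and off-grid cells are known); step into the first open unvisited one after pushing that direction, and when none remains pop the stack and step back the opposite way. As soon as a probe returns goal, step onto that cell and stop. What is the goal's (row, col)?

>> sense(dir: north)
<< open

>> push(x: north)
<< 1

>> move(dir: north)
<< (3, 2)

>> sense(dir: north)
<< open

>> push(x: north)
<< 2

>> move(dir: north)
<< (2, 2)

>> sense(dir: north)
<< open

>> push(x: north)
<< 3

>> move(dir: north)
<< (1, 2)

>> sense(dir: north)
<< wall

>> sense(dir: west)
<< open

>> push(x: west)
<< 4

>> move(dir: west)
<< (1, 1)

>> sense(dir: north)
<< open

>> push(x: north)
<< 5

>> move(dir: north)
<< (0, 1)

>> sense(dir: west)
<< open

>> push(x: west)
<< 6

>> move(dir: west)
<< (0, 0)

>> sense(dir: south)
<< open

>> push(x: south)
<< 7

>> move(dir: south)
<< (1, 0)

>> sense(dir: south)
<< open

>> push(x: south)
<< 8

>> move(dir: south)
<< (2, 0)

>> sense(dir: east)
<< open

>> push(x: east)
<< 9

>> move(dir: east)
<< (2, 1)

>> sense(dir: south)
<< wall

>> pop()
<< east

>> move(dir: west)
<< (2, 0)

>> sense(dir: south)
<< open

>> push(x: south)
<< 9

>> move(dir: south)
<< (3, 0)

>> sense(dir: south)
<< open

>> push(x: south)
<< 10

>> move(dir: south)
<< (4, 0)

>> sense(dir: east)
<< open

>> push(x: east)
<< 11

>> move(dir: east)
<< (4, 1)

>> sense(dir: south)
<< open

>> push(x: south)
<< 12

>> move(dir: south)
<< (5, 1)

>> sense(dir: west)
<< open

>> push(x: west)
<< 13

>> move(dir: west)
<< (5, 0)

>> sense(dir: south)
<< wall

>> pop()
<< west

>> move(dir: east)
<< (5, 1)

>> sense(dir: east)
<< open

>> push(x: east)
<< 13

>> move(dir: east)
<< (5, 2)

>> sense(dir: east)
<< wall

>> sense(dir: south)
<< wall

>> pop()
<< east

>> move(dir: west)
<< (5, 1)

>> sense(dir: south)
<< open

>> push(x: south)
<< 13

>> move(dir: south)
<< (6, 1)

>> sense(dir: south)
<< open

>> push(x: south)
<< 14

>> move(dir: south)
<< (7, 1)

>> sense(dir: west)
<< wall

>> sense(dir: east)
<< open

>> push(x: east)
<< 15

>> move(dir: east)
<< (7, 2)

>> sense(dir: east)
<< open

>> push(x: east)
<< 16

>> move(dir: east)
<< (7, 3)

>> sense(dir: north)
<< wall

>> sense(dir: east)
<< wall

>> pop()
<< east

>> move(dir: west)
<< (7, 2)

>> pop()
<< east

>> move(dir: west)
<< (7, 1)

>> pop()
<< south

>> move(dir: north)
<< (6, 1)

>> pop()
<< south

>> move(dir: north)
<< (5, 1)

>> pop()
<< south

>> move(dir: north)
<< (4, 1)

>> pop()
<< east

>> move(dir: west)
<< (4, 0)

>> pop()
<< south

>> move(dir: north)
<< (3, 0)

>> pop()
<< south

>> move(dir: north)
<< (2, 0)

>> pop()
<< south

>> move(dir: north)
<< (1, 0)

>> pop()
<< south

>> move(dir: north)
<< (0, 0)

>> pop()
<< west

>> move(dir: east)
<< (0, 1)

>> pop()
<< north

>> move(dir: south)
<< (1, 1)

>> pop()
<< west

>> move(dir: east)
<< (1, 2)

>> sense(dir: east)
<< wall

>> pop()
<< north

>> move(dir: south)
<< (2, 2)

>> sense(dir: east)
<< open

>> push(x: east)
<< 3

>> move(dir: east)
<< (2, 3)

>> sense(dir: east)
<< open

>> push(x: east)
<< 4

>> move(dir: east)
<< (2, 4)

>> sense(dir: north)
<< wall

>> sense(dir: east)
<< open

>> push(x: east)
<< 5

>> move(dir: east)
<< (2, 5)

>> sense(dir: north)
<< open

>> push(x: north)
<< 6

>> move(dir: north)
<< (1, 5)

>> sense(dir: north)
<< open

>> push(x: north)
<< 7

>> move(dir: north)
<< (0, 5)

>> sense(dir: west)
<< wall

>> sense(dir: east)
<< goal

>> move(dir: east)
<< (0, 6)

Answer: (0, 6)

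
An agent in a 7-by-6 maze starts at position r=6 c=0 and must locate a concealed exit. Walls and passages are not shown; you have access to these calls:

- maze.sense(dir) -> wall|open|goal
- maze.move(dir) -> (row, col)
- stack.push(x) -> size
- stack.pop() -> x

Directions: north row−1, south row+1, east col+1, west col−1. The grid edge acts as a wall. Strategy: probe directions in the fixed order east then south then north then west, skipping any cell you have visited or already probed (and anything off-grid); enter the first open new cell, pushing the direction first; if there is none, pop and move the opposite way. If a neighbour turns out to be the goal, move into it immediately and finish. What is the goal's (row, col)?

% 1. maze.sense(dir→east) : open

% 2. stack.push(x→east) : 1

% 3. maze.move(dir→east) : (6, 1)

% 4. maze.sense(dir→east) : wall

% 5. maze.sense(dir→north) : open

% 6. stack.push(x→north) : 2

% 7. maze.move(dir→north) : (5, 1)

% 8. maze.sense(dir→east) : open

% 9. stack.push(x→east) : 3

% 10. maze.move(dir→east) : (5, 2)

% 11. maze.sense(dir→east) : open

% 12. stack.push(x→east) : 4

% 13. maze.move(dir→east) : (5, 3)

% 14. maze.sense(dir→east) : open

% 15. stack.push(x→east) : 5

% 16. maze.move(dir→east) : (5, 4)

% 17. maze.sense(dir→east) : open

% 18. stack.push(x→east) : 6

% 19. maze.move(dir→east) : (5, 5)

% 20. maze.sense(dir→south) : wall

% 21. maze.sense(dir→north) : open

% 22. stack.push(x→north) : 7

% 23. maze.move(dir→north) : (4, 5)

% 24. maze.sense(dir→north) : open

% 25. stack.push(x→north) : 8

% 26. maze.move(dir→north) : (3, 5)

% 27. maze.sense(dir→north) : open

% 28. stack.push(x→north) : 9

% 29. maze.move(dir→north) : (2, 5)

% 30. maze.sense(dir→north) : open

% 31. stack.push(x→north) : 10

% 32. maze.move(dir→north) : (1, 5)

% 33. maze.sense(dir→north) : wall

% 34. maze.sense(dir→west) : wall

% 35. stack.pop() : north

% 36. maze.move(dir→south) : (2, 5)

% 37. maze.sense(dir→west) : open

% 38. stack.push(x→west) : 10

% 39. maze.move(dir→west) : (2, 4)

% 40. maze.sense(dir→south) : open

% 41. stack.push(x→south) : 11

% 42. maze.move(dir→south) : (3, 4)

% 43. maze.sense(dir→south) : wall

% 44. maze.sense(dir→west) : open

% 45. stack.push(x→west) : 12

% 46. maze.move(dir→west) : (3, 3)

% 47. maze.sense(dir→south) : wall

% 48. maze.sense(dir→north) : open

% 49. stack.push(x→north) : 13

% 50. maze.move(dir→north) : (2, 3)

% 51. maze.sense(dir→north) : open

% 52. stack.push(x→north) : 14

% 53. maze.move(dir→north) : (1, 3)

% 54. maze.sense(dir→north) : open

% 55. stack.push(x→north) : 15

% 56. maze.move(dir→north) : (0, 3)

% 57. maze.sense(dir→east) : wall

% 58. maze.sense(dir→west) : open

% 59. stack.push(x→west) : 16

% 60. maze.move(dir→west) : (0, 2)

% 61. maze.sense(dir→south) : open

% 62. stack.push(x→south) : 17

% 63. maze.move(dir→south) : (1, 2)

% 64. maze.sense(dir→south) : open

% 65. stack.push(x→south) : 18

% 66. maze.move(dir→south) : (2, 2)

% 67. maze.sense(dir→south) : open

% 68. stack.push(x→south) : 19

% 69. maze.move(dir→south) : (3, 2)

% 70. maze.sense(dir→south) : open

% 71. stack.push(x→south) : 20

% 72. maze.move(dir→south) : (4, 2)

% 73. maze.sense(dir→west) : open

% 74. stack.push(x→west) : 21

% 75. maze.move(dir→west) : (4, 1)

% 76. maze.sense(dir→north) : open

% 77. stack.push(x→north) : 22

% 78. maze.move(dir→north) : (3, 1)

% 79. maze.sense(dir→north) : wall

% 80. maze.sense(dir→west) : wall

% 81. stack.pop() : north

% 82. maze.move(dir→south) : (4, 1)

% 83. maze.sense(dir→west) : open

% 84. stack.push(x→west) : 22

% 85. maze.move(dir→west) : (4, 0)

% 86. maze.sense(dir→south) : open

% 87. stack.push(x→south) : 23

% 88. maze.move(dir→south) : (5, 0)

% 89. stack.pop() : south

% 90. maze.move(dir→north) : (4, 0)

% 91. stack.pop() : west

% 92. maze.move(dir→east) : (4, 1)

% 93. stack.pop() : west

% 94. maze.move(dir→east) : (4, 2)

% 95. stack.pop() : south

% 96. maze.move(dir→north) : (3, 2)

% 97. stack.pop() : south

% 98. maze.move(dir→north) : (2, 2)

% 99. stack.pop() : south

% 100. maze.move(dir→north) : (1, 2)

% 101. maze.sense(dir→west) : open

% 102. stack.push(x→west) : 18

% 103. maze.move(dir→west) : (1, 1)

% 104. maze.sense(dir→north) : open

% 105. stack.push(x→north) : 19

% 106. maze.move(dir→north) : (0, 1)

% 107. maze.sense(dir→west) : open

% 108. stack.push(x→west) : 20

% 109. maze.move(dir→west) : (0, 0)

% 110. maze.sense(dir→south) : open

% 111. stack.push(x→south) : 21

% 112. maze.move(dir→south) : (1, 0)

% 113. maze.sense(dir→south) : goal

% 114. maze.move(dir→south) : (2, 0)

Answer: (2, 0)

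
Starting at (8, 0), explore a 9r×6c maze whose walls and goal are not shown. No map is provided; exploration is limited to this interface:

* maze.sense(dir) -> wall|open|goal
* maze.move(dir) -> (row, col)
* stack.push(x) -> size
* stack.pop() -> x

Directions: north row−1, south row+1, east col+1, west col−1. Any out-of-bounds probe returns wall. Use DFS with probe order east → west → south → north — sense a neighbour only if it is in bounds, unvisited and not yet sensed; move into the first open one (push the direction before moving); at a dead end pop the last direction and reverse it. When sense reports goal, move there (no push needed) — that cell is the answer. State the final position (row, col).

Next I call maze.sense on dir=east, : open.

Now I run stack.push on x=east, yielding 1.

Calling maze.move on dir=east, — result: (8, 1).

Next I call maze.sense on dir=east, and observe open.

Next I call stack.push on x=east, : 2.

I invoke maze.move on dir=east, and see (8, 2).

Invoking maze.sense on dir=east, — result: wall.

I run maze.sense on dir=north, which returns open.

Next I call stack.push on x=north, and observe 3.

Invoking maze.move on dir=north, and get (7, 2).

Next I call maze.sense on dir=east, and see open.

I run stack.push on x=east, : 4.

I use maze.move on dir=east, which returns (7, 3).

Next I call maze.sense on dir=east, and observe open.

Invoking stack.push on x=east, giving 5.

I try maze.move on dir=east, — result: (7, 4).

I run maze.sense on dir=east, → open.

Calling stack.push on x=east, — result: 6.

Then maze.move on dir=east, and observe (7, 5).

I run maze.sense on dir=south, — result: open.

I call stack.push on x=south, and get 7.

I use maze.move on dir=south, and get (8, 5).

Then maze.sense on dir=west, giving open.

I use stack.push on x=west, yielding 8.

I try maze.move on dir=west, giving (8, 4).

Next I call stack.pop, yielding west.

Then maze.move on dir=east, : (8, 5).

I try stack.pop(), : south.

Using maze.move on dir=north, which returns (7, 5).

Now I run maze.sense on dir=north, and see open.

Now I run stack.push on x=north, and get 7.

Next I call maze.move on dir=north, — result: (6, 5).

I use maze.sense on dir=west, and get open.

I run stack.push on x=west, giving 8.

Calling maze.move on dir=west, : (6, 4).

Invoking maze.sense on dir=west, yielding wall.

I call maze.sense on dir=north, and see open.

I call stack.push on x=north, and observe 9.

Using maze.move on dir=north, and see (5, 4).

I try maze.sense on dir=east, → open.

I use stack.push on x=east, and observe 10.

Next I call maze.move on dir=east, → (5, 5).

I use maze.sense on dir=north, and see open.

I call stack.push on x=north, and observe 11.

I invoke maze.move on dir=north, — result: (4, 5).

Using maze.sense on dir=west, giving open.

I use stack.push on x=west, and observe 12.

Next I call maze.move on dir=west, and get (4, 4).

Now I run maze.sense on dir=west, → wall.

Using maze.sense on dir=north, : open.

Next I call stack.push on x=north, → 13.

I invoke maze.move on dir=north, which returns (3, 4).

Next I call maze.sense on dir=east, — result: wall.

I call maze.sense on dir=west, and see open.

I try stack.push on x=west, : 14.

Then maze.move on dir=west, which returns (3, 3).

Calling maze.sense on dir=west, giving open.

I run stack.push on x=west, : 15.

Next I call maze.move on dir=west, which returns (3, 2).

I run maze.sense on dir=west, giving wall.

Now I run maze.sense on dir=south, : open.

I try stack.push on x=south, which returns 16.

I run maze.move on dir=south, giving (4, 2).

I use maze.sense on dir=west, yielding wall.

I call maze.sense on dir=south, and see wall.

I use stack.pop(), and get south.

I call maze.move on dir=north, → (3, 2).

I invoke maze.sense on dir=north, and see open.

Invoking stack.push on x=north, and see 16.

Calling maze.move on dir=north, yielding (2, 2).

I call maze.sense on dir=east, : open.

I try stack.push on x=east, and see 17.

Invoking maze.move on dir=east, → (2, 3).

Using maze.sense on dir=east, → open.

Now I run stack.push on x=east, → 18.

I try maze.move on dir=east, and see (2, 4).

Invoking maze.sense on dir=east, → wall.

I call maze.sense on dir=north, — result: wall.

I call stack.pop(), → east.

I invoke maze.move on dir=west, → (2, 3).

I invoke maze.sense on dir=north, which returns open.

I run stack.push on x=north, and see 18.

I invoke maze.move on dir=north, and see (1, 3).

I run maze.sense on dir=west, which returns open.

I call stack.push on x=west, and observe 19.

I invoke maze.move on dir=west, : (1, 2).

I run maze.sense on dir=west, and get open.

Next I call stack.push on x=west, and observe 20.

I try maze.move on dir=west, which returns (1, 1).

Now I run maze.sense on dir=west, — result: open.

Now I run stack.push on x=west, and get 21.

I call maze.move on dir=west, : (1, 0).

Calling maze.sense on dir=south, and observe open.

I try stack.push on x=south, which returns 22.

I invoke maze.move on dir=south, and observe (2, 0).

Invoking maze.sense on dir=east, → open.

Next I call stack.push on x=east, and observe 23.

Then maze.move on dir=east, and get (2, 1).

I try stack.pop, : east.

Invoking maze.move on dir=west, which returns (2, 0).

Then maze.sense on dir=south, : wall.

Using stack.pop(), and get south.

I invoke maze.move on dir=north, : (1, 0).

Then maze.sense on dir=north, giving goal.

I try maze.move on dir=north, which returns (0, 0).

Answer: (0, 0)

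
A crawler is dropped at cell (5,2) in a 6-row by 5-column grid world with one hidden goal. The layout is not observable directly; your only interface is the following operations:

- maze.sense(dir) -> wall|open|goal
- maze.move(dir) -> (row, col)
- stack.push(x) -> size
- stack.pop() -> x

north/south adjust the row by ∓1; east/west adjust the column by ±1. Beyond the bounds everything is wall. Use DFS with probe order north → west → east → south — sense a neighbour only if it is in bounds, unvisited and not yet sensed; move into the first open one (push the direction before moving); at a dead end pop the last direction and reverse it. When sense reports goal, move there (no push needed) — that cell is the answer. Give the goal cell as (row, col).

I use maze.sense(north), → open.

Invoking stack.push(north), and see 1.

Then maze.move(north), giving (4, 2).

Then maze.sense(north), which returns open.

Calling stack.push(north), and observe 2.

Now I run maze.move(north), which returns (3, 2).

Invoking maze.sense(north), → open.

Then stack.push(north), and see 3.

Using maze.move(north), → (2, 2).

I call maze.sense(north), giving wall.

Then maze.sense(west), — result: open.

I invoke stack.push(west), yielding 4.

Invoking maze.move(west), and get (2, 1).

Then maze.sense(north), which returns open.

Using stack.push(north), : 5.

Now I run maze.move(north), which returns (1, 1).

Next I call maze.sense(north), and observe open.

I invoke stack.push(north), and observe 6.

Calling maze.move(north), giving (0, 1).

I try maze.sense(west), — result: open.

I invoke stack.push(west), and get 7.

I run maze.move(west), and get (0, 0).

Then maze.sense(south), — result: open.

Invoking stack.push(south), : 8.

Now I run maze.move(south), → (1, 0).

I run maze.sense(south), yielding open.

Next I call stack.push(south), → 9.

Invoking maze.move(south), yielding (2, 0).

Then maze.sense(south), → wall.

Next I call stack.pop, yielding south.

I invoke maze.move(north), giving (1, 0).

I invoke stack.pop(), giving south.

I run maze.move(north), which returns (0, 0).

Then stack.pop(), — result: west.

Using maze.move(east), → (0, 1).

I use maze.sense(east), and get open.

Invoking stack.push(east), which returns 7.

I run maze.move(east), and observe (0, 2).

Using maze.sense(east), → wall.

I try stack.pop(), and observe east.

Invoking maze.move(west), and get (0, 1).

I use stack.pop(), and observe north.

Using maze.move(south), giving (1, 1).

I try stack.pop, which returns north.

Invoking maze.move(south), : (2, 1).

Now I run maze.sense(south), yielding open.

I invoke stack.push(south), → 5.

I use maze.move(south), yielding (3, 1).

Now I run maze.sense(south), → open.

I run stack.push(south), giving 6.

Invoking maze.move(south), and see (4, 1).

I call maze.sense(west), which returns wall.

I use maze.sense(south), : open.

I invoke stack.push(south), yielding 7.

I invoke maze.move(south), giving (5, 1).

Now I run maze.sense(west), → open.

I invoke stack.push(west), which returns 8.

Next I call maze.move(west), — result: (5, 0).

I try stack.pop, yielding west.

Using maze.move(east), giving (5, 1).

Next I call stack.pop, and see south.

Using maze.move(north), which returns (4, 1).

Next I call stack.pop, and see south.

I invoke maze.move(north), and get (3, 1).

Using stack.pop, giving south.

I try maze.move(north), — result: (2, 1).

I try stack.pop, which returns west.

Now I run maze.move(east), : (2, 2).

I invoke maze.sense(east), and get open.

Using stack.push(east), : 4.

I run maze.move(east), and see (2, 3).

I run maze.sense(north), and observe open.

I use stack.push(north), which returns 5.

I run maze.move(north), and get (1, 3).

I try maze.sense(east), which returns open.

Next I call stack.push(east), — result: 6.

I use maze.move(east), yielding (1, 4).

I use maze.sense(north), : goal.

I try maze.move(north), and see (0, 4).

Answer: (0, 4)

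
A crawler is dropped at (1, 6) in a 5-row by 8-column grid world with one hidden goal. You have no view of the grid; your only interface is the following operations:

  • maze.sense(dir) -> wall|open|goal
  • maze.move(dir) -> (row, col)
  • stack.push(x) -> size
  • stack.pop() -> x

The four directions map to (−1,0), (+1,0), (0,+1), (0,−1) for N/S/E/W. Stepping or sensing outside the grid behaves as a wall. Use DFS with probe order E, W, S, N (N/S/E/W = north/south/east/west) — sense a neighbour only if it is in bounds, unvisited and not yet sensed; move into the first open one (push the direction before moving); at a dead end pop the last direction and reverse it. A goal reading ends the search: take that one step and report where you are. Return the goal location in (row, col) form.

! 1. sense(dir='east') : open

! 2. push(x='east') : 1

! 3. move(dir='east') : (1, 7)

! 4. sense(dir='south') : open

! 5. push(x='south') : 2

! 6. move(dir='south') : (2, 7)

! 7. sense(dir='west') : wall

! 8. sense(dir='south') : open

! 9. push(x='south') : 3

! 10. move(dir='south') : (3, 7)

! 11. sense(dir='west') : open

! 12. push(x='west') : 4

! 13. move(dir='west') : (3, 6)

! 14. sense(dir='west') : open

! 15. push(x='west') : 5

! 16. move(dir='west') : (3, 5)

! 17. sense(dir='west') : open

! 18. push(x='west') : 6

! 19. move(dir='west') : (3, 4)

! 20. sense(dir='west') : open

! 21. push(x='west') : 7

! 22. move(dir='west') : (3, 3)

! 23. sense(dir='west') : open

! 24. push(x='west') : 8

! 25. move(dir='west') : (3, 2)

! 26. sense(dir='west') : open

! 27. push(x='west') : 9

! 28. move(dir='west') : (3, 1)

! 29. sense(dir='west') : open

! 30. push(x='west') : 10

! 31. move(dir='west') : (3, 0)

! 32. sense(dir='south') : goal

! 33. move(dir='south') : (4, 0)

Answer: (4, 0)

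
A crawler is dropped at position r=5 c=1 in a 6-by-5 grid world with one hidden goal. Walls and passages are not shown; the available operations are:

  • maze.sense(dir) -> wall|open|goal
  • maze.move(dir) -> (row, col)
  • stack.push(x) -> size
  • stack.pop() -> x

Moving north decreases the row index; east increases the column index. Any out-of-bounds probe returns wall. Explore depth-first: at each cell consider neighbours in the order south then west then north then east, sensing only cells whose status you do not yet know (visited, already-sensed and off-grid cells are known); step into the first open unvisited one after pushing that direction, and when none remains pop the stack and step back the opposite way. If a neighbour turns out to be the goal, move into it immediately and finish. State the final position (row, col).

% maze.sense dir='west'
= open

% stack.push x='west'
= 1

% maze.move dir='west'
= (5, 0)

% maze.sense dir='north'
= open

% stack.push x='north'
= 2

% maze.move dir='north'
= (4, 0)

% maze.sense dir='north'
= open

% stack.push x='north'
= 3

% maze.move dir='north'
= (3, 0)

% maze.sense dir='north'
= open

% stack.push x='north'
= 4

% maze.move dir='north'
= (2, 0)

% maze.sense dir='north'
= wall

% maze.sense dir='east'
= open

% stack.push x='east'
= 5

% maze.move dir='east'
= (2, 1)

% maze.sense dir='south'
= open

% stack.push x='south'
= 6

% maze.move dir='south'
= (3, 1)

% maze.sense dir='south'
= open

% stack.push x='south'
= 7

% maze.move dir='south'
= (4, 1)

% maze.sense dir='east'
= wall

% stack.pop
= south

% maze.move dir='north'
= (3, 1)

% maze.sense dir='east'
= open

% stack.push x='east'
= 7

% maze.move dir='east'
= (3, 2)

% maze.sense dir='north'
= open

% stack.push x='north'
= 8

% maze.move dir='north'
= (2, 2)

% maze.sense dir='north'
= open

% stack.push x='north'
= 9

% maze.move dir='north'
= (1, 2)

% maze.sense dir='west'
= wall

% maze.sense dir='north'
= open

% stack.push x='north'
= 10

% maze.move dir='north'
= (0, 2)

% maze.sense dir='west'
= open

% stack.push x='west'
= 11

% maze.move dir='west'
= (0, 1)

% maze.sense dir='west'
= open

% stack.push x='west'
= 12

% maze.move dir='west'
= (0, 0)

% stack.pop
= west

% maze.move dir='east'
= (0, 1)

% stack.pop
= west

% maze.move dir='east'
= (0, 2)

% maze.sense dir='east'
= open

% stack.push x='east'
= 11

% maze.move dir='east'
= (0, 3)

% maze.sense dir='south'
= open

% stack.push x='south'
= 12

% maze.move dir='south'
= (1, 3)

% maze.sense dir='south'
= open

% stack.push x='south'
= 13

% maze.move dir='south'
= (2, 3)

% maze.sense dir='south'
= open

% stack.push x='south'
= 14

% maze.move dir='south'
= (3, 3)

% maze.sense dir='south'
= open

% stack.push x='south'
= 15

% maze.move dir='south'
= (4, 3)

% maze.sense dir='south'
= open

% stack.push x='south'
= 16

% maze.move dir='south'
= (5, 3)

% maze.sense dir='west'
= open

% stack.push x='west'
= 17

% maze.move dir='west'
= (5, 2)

% stack.pop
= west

% maze.move dir='east'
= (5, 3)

% maze.sense dir='east'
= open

% stack.push x='east'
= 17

% maze.move dir='east'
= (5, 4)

% maze.sense dir='north'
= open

% stack.push x='north'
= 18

% maze.move dir='north'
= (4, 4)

% maze.sense dir='north'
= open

% stack.push x='north'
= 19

% maze.move dir='north'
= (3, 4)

% maze.sense dir='north'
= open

% stack.push x='north'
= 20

% maze.move dir='north'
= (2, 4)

% maze.sense dir='north'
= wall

% stack.pop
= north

% maze.move dir='south'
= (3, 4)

% stack.pop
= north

% maze.move dir='south'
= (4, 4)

% stack.pop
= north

% maze.move dir='south'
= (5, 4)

% stack.pop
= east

% maze.move dir='west'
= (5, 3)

% stack.pop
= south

% maze.move dir='north'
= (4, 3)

% stack.pop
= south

% maze.move dir='north'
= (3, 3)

% stack.pop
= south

% maze.move dir='north'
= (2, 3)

% stack.pop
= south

% maze.move dir='north'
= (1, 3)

% stack.pop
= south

% maze.move dir='north'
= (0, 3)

% maze.sense dir='east'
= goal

% maze.move dir='east'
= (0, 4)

Answer: (0, 4)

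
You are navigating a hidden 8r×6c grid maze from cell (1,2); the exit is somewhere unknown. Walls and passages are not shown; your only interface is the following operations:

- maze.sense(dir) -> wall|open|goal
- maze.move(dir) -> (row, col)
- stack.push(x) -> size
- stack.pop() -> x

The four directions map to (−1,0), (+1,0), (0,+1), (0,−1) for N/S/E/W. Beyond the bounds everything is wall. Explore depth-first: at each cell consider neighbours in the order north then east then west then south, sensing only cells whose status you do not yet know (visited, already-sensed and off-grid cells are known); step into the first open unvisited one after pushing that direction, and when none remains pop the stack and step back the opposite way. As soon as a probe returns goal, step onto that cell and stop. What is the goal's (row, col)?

==> sense(dir=north)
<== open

==> push(x=north)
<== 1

==> move(dir=north)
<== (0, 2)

==> sense(dir=east)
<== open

==> push(x=east)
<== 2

==> move(dir=east)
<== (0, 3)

==> sense(dir=east)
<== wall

==> sense(dir=south)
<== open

==> push(x=south)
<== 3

==> move(dir=south)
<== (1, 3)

==> sense(dir=east)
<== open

==> push(x=east)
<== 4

==> move(dir=east)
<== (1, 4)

==> sense(dir=east)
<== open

==> push(x=east)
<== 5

==> move(dir=east)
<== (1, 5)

==> sense(dir=north)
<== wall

==> sense(dir=south)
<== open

==> push(x=south)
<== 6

==> move(dir=south)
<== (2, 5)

==> sense(dir=west)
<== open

==> push(x=west)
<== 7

==> move(dir=west)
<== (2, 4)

==> sense(dir=west)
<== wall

==> sense(dir=south)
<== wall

==> pop()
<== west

==> move(dir=east)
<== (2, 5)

==> sense(dir=south)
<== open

==> push(x=south)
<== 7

==> move(dir=south)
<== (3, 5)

==> sense(dir=south)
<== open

==> push(x=south)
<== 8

==> move(dir=south)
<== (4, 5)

==> sense(dir=west)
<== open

==> push(x=west)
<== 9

==> move(dir=west)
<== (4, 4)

==> sense(dir=west)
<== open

==> push(x=west)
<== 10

==> move(dir=west)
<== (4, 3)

==> sense(dir=north)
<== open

==> push(x=north)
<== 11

==> move(dir=north)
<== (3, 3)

==> sense(dir=west)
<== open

==> push(x=west)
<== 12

==> move(dir=west)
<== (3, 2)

==> sense(dir=north)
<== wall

==> sense(dir=west)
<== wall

==> sense(dir=south)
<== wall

==> pop()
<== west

==> move(dir=east)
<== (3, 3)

==> pop()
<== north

==> move(dir=south)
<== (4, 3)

==> sense(dir=south)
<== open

==> push(x=south)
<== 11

==> move(dir=south)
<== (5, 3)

==> sense(dir=east)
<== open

==> push(x=east)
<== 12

==> move(dir=east)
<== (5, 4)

==> sense(dir=east)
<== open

==> push(x=east)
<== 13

==> move(dir=east)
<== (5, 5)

==> sense(dir=south)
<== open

==> push(x=south)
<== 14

==> move(dir=south)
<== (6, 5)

==> sense(dir=west)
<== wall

==> sense(dir=south)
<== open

==> push(x=south)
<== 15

==> move(dir=south)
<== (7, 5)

==> sense(dir=west)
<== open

==> push(x=west)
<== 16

==> move(dir=west)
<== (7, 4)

==> sense(dir=west)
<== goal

==> move(dir=west)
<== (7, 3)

Answer: (7, 3)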